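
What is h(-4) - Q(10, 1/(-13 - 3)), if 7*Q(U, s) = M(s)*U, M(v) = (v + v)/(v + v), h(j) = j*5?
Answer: -150/7 ≈ -21.429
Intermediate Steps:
h(j) = 5*j
M(v) = 1 (M(v) = (2*v)/((2*v)) = (2*v)*(1/(2*v)) = 1)
Q(U, s) = U/7 (Q(U, s) = (1*U)/7 = U/7)
h(-4) - Q(10, 1/(-13 - 3)) = 5*(-4) - 10/7 = -20 - 1*10/7 = -20 - 10/7 = -150/7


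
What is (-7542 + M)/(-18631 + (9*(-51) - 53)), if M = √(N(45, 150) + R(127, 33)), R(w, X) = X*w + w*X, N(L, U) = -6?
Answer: 838/2127 - 2*√2094/19143 ≈ 0.38920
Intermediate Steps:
R(w, X) = 2*X*w (R(w, X) = X*w + X*w = 2*X*w)
M = 2*√2094 (M = √(-6 + 2*33*127) = √(-6 + 8382) = √8376 = 2*√2094 ≈ 91.521)
(-7542 + M)/(-18631 + (9*(-51) - 53)) = (-7542 + 2*√2094)/(-18631 + (9*(-51) - 53)) = (-7542 + 2*√2094)/(-18631 + (-459 - 53)) = (-7542 + 2*√2094)/(-18631 - 512) = (-7542 + 2*√2094)/(-19143) = (-7542 + 2*√2094)*(-1/19143) = 838/2127 - 2*√2094/19143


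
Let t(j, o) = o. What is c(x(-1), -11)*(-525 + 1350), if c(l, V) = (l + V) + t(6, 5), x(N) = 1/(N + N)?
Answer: -10725/2 ≈ -5362.5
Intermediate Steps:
x(N) = 1/(2*N)
c(l, V) = 5 + V + l (c(l, V) = (l + V) + 5 = (V + l) + 5 = 5 + V + l)
c(x(-1), -11)*(-525 + 1350) = (5 - 11 + (½)/(-1))*(-525 + 1350) = (5 - 11 + (½)*(-1))*825 = (5 - 11 - ½)*825 = -13/2*825 = -10725/2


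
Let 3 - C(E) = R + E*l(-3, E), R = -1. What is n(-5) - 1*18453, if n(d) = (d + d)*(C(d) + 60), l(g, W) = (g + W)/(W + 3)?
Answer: -19293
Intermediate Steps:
l(g, W) = (W + g)/(3 + W)
C(E) = 4 - E*(-3 + E)/(3 + E) (C(E) = 3 - (-1 + E*((E - 3)/(3 + E))) = 3 - (-1 + E*((-3 + E)/(3 + E))) = 3 - (-1 + E*(-3 + E)/(3 + E)) = 3 + (1 - E*(-3 + E)/(3 + E)) = 4 - E*(-3 + E)/(3 + E))
n(d) = 2*d*(60 + (12 - d**2 + 7*d)/(3 + d)) (n(d) = (d + d)*((12 - d**2 + 7*d)/(3 + d) + 60) = (2*d)*(60 + (12 - d**2 + 7*d)/(3 + d)) = 2*d*(60 + (12 - d**2 + 7*d)/(3 + d)))
n(-5) - 1*18453 = 2*(-5)*(192 - 1*(-5)**2 + 67*(-5))/(3 - 5) - 1*18453 = 2*(-5)*(192 - 1*25 - 335)/(-2) - 18453 = 2*(-5)*(-1/2)*(192 - 25 - 335) - 18453 = 2*(-5)*(-1/2)*(-168) - 18453 = -840 - 18453 = -19293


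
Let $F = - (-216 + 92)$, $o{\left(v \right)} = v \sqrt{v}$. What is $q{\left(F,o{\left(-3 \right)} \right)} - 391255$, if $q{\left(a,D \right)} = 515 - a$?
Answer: $-390864$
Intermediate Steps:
$o{\left(v \right)} = v^{\frac{3}{2}}$
$F = 124$ ($F = \left(-1\right) \left(-124\right) = 124$)
$q{\left(F,o{\left(-3 \right)} \right)} - 391255 = \left(515 - 124\right) - 391255 = 391 - 391255 = -390864$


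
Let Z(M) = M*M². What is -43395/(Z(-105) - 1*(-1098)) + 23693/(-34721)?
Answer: -8631625472/13385257989 ≈ -0.64486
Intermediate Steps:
Z(M) = M³
-43395/(Z(-105) - 1*(-1098)) + 23693/(-34721) = -43395/((-105)³ - 1*(-1098)) + 23693/(-34721) = -43395/(-1157625 + 1098) + 23693*(-1/34721) = -43395/(-1156527) - 23693/34721 = -43395*(-1/1156527) - 23693/34721 = 14465/385509 - 23693/34721 = -8631625472/13385257989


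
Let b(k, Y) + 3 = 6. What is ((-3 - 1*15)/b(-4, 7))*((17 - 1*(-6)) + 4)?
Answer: -162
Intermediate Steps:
b(k, Y) = 3 (b(k, Y) = -3 + 6 = 3)
((-3 - 1*15)/b(-4, 7))*((17 - 1*(-6)) + 4) = ((-3 - 1*15)/3)*((17 - 1*(-6)) + 4) = ((-3 - 15)*(1/3))*((17 + 6) + 4) = (-18*1/3)*(23 + 4) = -6*27 = -162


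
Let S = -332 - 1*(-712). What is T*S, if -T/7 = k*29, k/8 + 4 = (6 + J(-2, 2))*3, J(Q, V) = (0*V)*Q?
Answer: -8639680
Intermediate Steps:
J(Q, V) = 0 (J(Q, V) = 0*Q = 0)
S = 380 (S = -332 + 712 = 380)
k = 112 (k = -32 + 8*((6 + 0)*3) = -32 + 8*(6*3) = -32 + 8*18 = -32 + 144 = 112)
T = -22736 (T = -784*29 = -7*3248 = -22736)
T*S = -22736*380 = -8639680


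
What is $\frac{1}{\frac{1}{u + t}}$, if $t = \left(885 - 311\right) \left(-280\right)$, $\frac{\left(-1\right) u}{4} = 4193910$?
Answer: $-16936360$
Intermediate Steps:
$u = -16775640$ ($u = \left(-4\right) 4193910 = -16775640$)
$t = -160720$ ($t = 574 \left(-280\right) = -160720$)
$\frac{1}{\frac{1}{u + t}} = \frac{1}{\frac{1}{-16775640 - 160720}} = \frac{1}{\frac{1}{-16936360}} = \frac{1}{- \frac{1}{16936360}} = -16936360$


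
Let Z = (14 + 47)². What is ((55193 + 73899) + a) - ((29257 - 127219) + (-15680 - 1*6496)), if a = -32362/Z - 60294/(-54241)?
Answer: 50300749570762/201830761 ≈ 2.4922e+5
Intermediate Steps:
Z = 3721 (Z = 61² = 3721)
a = -1530993268/201830761 (a = -32362/3721 - 60294/(-54241) = -32362*1/3721 - 60294*(-1/54241) = -32362/3721 + 60294/54241 = -1530993268/201830761 ≈ -7.5855)
((55193 + 73899) + a) - ((29257 - 127219) + (-15680 - 1*6496)) = ((55193 + 73899) - 1530993268/201830761) - ((29257 - 127219) + (-15680 - 1*6496)) = (129092 - 1530993268/201830761) - (-97962 + (-15680 - 6496)) = 26053205605744/201830761 - (-97962 - 22176) = 26053205605744/201830761 - 1*(-120138) = 26053205605744/201830761 + 120138 = 50300749570762/201830761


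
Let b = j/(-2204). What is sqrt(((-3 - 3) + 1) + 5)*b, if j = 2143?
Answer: 0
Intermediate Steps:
b = -2143/2204 (b = 2143/(-2204) = 2143*(-1/2204) = -2143/2204 ≈ -0.97232)
sqrt(((-3 - 3) + 1) + 5)*b = sqrt(((-3 - 3) + 1) + 5)*(-2143/2204) = sqrt((-6 + 1) + 5)*(-2143/2204) = sqrt(-5 + 5)*(-2143/2204) = sqrt(0)*(-2143/2204) = 0*(-2143/2204) = 0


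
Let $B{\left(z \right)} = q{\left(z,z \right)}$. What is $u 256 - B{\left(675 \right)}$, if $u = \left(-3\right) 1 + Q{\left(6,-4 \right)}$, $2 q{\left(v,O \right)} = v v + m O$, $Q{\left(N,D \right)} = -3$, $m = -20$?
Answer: $- \frac{445197}{2} \approx -2.226 \cdot 10^{5}$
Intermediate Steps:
$q{\left(v,O \right)} = \frac{v^{2}}{2} - 10 O$ ($q{\left(v,O \right)} = \frac{v v - 20 O}{2} = \frac{v^{2} - 20 O}{2} = \frac{v^{2}}{2} - 10 O$)
$B{\left(z \right)} = \frac{z^{2}}{2} - 10 z$
$u = -6$ ($u = \left(-3\right) 1 - 3 = -3 - 3 = -6$)
$u 256 - B{\left(675 \right)} = \left(-6\right) 256 - \frac{1}{2} \cdot 675 \left(-20 + 675\right) = -1536 - \frac{1}{2} \cdot 675 \cdot 655 = -1536 - \frac{442125}{2} = - \frac{445197}{2}$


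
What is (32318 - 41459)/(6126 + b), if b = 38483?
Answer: -9141/44609 ≈ -0.20491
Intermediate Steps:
(32318 - 41459)/(6126 + b) = (32318 - 41459)/(6126 + 38483) = -9141/44609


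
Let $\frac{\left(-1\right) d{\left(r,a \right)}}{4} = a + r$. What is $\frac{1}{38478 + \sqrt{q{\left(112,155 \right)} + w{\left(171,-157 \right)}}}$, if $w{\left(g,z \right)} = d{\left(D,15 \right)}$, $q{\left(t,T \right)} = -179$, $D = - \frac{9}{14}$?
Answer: $\frac{269346}{10363897043} - \frac{i \sqrt{11585}}{10363897043} \approx 2.5989 \cdot 10^{-5} - 1.0385 \cdot 10^{-8} i$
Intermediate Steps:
$D = - \frac{9}{14}$ ($D = \left(-9\right) \frac{1}{14} = - \frac{9}{14} \approx -0.64286$)
$d{\left(r,a \right)} = - 4 a - 4 r$ ($d{\left(r,a \right)} = - 4 \left(a + r\right) = - 4 a - 4 r$)
$w{\left(g,z \right)} = - \frac{402}{7}$ ($w{\left(g,z \right)} = \left(-4\right) 15 - - \frac{18}{7} = -60 + \frac{18}{7} = - \frac{402}{7}$)
$\frac{1}{38478 + \sqrt{q{\left(112,155 \right)} + w{\left(171,-157 \right)}}} = \frac{1}{38478 + \sqrt{-179 - \frac{402}{7}}} = \frac{1}{38478 + \sqrt{- \frac{1655}{7}}} = \frac{1}{38478 + \frac{i \sqrt{11585}}{7}}$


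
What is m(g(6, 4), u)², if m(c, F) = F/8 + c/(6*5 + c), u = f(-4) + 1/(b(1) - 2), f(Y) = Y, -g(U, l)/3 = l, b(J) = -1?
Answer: 841/576 ≈ 1.4601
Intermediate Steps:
g(U, l) = -3*l
u = -13/3 (u = -4 + 1/(-1 - 2) = -4 + 1/(-3) = -4 - ⅓ = -13/3 ≈ -4.3333)
m(c, F) = F/8 + c/(30 + c) (m(c, F) = F*(⅛) + c/(30 + c) = F/8 + c/(30 + c))
m(g(6, 4), u)² = ((8*(-3*4) + 30*(-13/3) - (-13)*4)/(8*(30 - 3*4)))² = ((8*(-12) - 130 - 13/3*(-12))/(8*(30 - 12)))² = ((⅛)*(-96 - 130 + 52)/18)² = ((⅛)*(1/18)*(-174))² = (-29/24)² = 841/576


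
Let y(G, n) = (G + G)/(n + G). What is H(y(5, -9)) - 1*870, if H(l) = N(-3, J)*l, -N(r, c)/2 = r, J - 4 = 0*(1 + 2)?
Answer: -885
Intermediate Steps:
J = 4 (J = 4 + 0*(1 + 2) = 4 + 0*3 = 4 + 0 = 4)
y(G, n) = 2*G/(G + n) (y(G, n) = (2*G)/(G + n) = 2*G/(G + n))
N(r, c) = -2*r
H(l) = 6*l (H(l) = (-2*(-3))*l = 6*l)
H(y(5, -9)) - 1*870 = 6*(2*5/(5 - 9)) - 1*870 = 6*(2*5/(-4)) - 870 = 6*(2*5*(-¼)) - 870 = 6*(-5/2) - 870 = -15 - 870 = -885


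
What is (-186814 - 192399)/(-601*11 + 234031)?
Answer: -379213/227420 ≈ -1.6675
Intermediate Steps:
(-186814 - 192399)/(-601*11 + 234031) = -379213/(-6611 + 234031) = -379213/227420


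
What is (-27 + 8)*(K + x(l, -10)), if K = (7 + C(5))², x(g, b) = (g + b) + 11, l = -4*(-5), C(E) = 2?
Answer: -1938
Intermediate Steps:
l = 20
x(g, b) = 11 + b + g (x(g, b) = (b + g) + 11 = 11 + b + g)
K = 81 (K = (7 + 2)² = 9² = 81)
(-27 + 8)*(K + x(l, -10)) = (-27 + 8)*(81 + (11 - 10 + 20)) = -19*(81 + 21) = -19*102 = -1938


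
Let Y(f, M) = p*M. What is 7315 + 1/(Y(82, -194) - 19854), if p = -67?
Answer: 50151639/6856 ≈ 7315.0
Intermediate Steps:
Y(f, M) = -67*M
7315 + 1/(Y(82, -194) - 19854) = 7315 + 1/(-67*(-194) - 19854) = 7315 + 1/(12998 - 19854) = 7315 + 1/(-6856) = 7315 - 1/6856 = 50151639/6856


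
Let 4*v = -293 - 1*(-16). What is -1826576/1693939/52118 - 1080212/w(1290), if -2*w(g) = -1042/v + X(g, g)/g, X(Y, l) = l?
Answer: 3773777015608762784/28030396314635 ≈ 1.3463e+5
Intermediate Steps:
v = -277/4 (v = (-293 - 1*(-16))/4 = (-293 + 16)/4 = (¼)*(-277) = -277/4 ≈ -69.250)
w(g) = -4445/554 (w(g) = -(-1042/(-277/4) + g/g)/2 = -(-1042*(-4/277) + 1)/2 = -(4168/277 + 1)/2 = -½*4445/277 = -4445/554)
-1826576/1693939/52118 - 1080212/w(1290) = -1826576/1693939/52118 - 1080212/(-4445/554) = -1826576*1/1693939*(1/52118) - 1080212*(-554/4445) = -1826576/1693939*1/52118 + 85491064/635 = -913288/44142356401 + 85491064/635 = 3773777015608762784/28030396314635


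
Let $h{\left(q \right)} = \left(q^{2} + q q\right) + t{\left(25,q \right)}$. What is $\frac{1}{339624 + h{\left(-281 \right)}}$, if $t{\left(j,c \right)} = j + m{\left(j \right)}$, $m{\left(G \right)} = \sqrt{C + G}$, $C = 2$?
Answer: $\frac{165857}{82525633338} - \frac{\sqrt{3}}{82525633338} \approx 2.0097 \cdot 10^{-6}$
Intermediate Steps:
$m{\left(G \right)} = \sqrt{2 + G}$
$t{\left(j,c \right)} = j + \sqrt{2 + j}$
$h{\left(q \right)} = 25 + 2 q^{2} + 3 \sqrt{3}$ ($h{\left(q \right)} = \left(q^{2} + q q\right) + \left(25 + \sqrt{2 + 25}\right) = \left(q^{2} + q^{2}\right) + \left(25 + \sqrt{27}\right) = 2 q^{2} + \left(25 + 3 \sqrt{3}\right) = 25 + 2 q^{2} + 3 \sqrt{3}$)
$\frac{1}{339624 + h{\left(-281 \right)}} = \frac{1}{339624 + \left(25 + 2 \left(-281\right)^{2} + 3 \sqrt{3}\right)} = \frac{1}{339624 + \left(25 + 2 \cdot 78961 + 3 \sqrt{3}\right)} = \frac{1}{339624 + \left(25 + 157922 + 3 \sqrt{3}\right)} = \frac{1}{339624 + \left(157947 + 3 \sqrt{3}\right)} = \frac{1}{497571 + 3 \sqrt{3}}$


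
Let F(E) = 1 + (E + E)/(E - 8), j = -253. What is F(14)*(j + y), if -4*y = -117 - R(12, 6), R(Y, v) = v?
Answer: -15113/12 ≈ -1259.4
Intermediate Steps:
y = 123/4 (y = -(-117 - 1*6)/4 = -(-117 - 6)/4 = -¼*(-123) = 123/4 ≈ 30.750)
F(E) = 1 + 2*E/(-8 + E) (F(E) = 1 + (2*E)/(-8 + E) = 1 + 2*E/(-8 + E))
F(14)*(j + y) = ((-8 + 3*14)/(-8 + 14))*(-253 + 123/4) = ((-8 + 42)/6)*(-889/4) = ((⅙)*34)*(-889/4) = (17/3)*(-889/4) = -15113/12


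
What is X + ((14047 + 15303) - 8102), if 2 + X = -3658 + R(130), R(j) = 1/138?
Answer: 2427145/138 ≈ 17588.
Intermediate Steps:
R(j) = 1/138
X = -505079/138 (X = -2 + (-3658 + 1/138) = -2 - 504803/138 = -505079/138 ≈ -3660.0)
X + ((14047 + 15303) - 8102) = -505079/138 + ((14047 + 15303) - 8102) = -505079/138 + (29350 - 8102) = -505079/138 + 21248 = 2427145/138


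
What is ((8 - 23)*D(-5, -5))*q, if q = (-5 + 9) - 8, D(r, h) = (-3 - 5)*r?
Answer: 2400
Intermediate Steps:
D(r, h) = -8*r
q = -4 (q = 4 - 8 = -4)
((8 - 23)*D(-5, -5))*q = ((8 - 23)*(-8*(-5)))*(-4) = -15*40*(-4) = -600*(-4) = 2400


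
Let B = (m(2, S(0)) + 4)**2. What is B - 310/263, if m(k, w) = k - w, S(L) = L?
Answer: 9158/263 ≈ 34.821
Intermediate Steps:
B = 36 (B = ((2 - 1*0) + 4)**2 = ((2 + 0) + 4)**2 = (2 + 4)**2 = 6**2 = 36)
B - 310/263 = 36 - 310/263 = 9158/263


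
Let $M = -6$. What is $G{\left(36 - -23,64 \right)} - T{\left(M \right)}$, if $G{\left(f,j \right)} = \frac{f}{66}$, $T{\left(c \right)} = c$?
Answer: $\frac{455}{66} \approx 6.8939$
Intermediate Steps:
$G{\left(f,j \right)} = \frac{f}{66}$ ($G{\left(f,j \right)} = f \frac{1}{66} = \frac{f}{66}$)
$G{\left(36 - -23,64 \right)} - T{\left(M \right)} = \frac{36 - -23}{66} - -6 = \frac{36 + 23}{66} + 6 = \frac{1}{66} \cdot 59 + 6 = \frac{59}{66} + 6 = \frac{455}{66}$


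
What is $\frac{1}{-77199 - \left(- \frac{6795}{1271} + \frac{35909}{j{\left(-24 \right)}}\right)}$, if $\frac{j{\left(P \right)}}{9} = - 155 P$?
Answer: $- \frac{1372680}{105963656989} \approx -1.2954 \cdot 10^{-5}$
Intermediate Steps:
$j{\left(P \right)} = - 1395 P$ ($j{\left(P \right)} = 9 \left(- 155 P\right) = - 1395 P$)
$\frac{1}{-77199 - \left(- \frac{6795}{1271} + \frac{35909}{j{\left(-24 \right)}}\right)} = \frac{1}{-77199 - \left(- \frac{6795}{1271} + \frac{35909}{33480}\right)} = \frac{1}{-77199 + \left(\frac{6795}{1271} - \frac{35909}{33480}\right)} = \frac{1}{-77199 + \frac{5866331}{1372680}} = \frac{1}{- \frac{105963656989}{1372680}} = - \frac{1372680}{105963656989}$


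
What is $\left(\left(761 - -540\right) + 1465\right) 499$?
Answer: $1380234$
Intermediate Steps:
$\left(\left(761 - -540\right) + 1465\right) 499 = \left(\left(761 + 540\right) + 1465\right) 499 = \left(1301 + 1465\right) 499 = 2766 \cdot 499 = 1380234$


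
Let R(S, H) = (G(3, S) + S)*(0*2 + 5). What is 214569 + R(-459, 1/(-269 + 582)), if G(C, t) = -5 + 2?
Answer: 212259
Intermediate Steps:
G(C, t) = -3
R(S, H) = -15 + 5*S (R(S, H) = (-3 + S)*(0*2 + 5) = (-3 + S)*(0 + 5) = (-3 + S)*5 = -15 + 5*S)
214569 + R(-459, 1/(-269 + 582)) = 214569 + (-15 + 5*(-459)) = 214569 + (-15 - 2295) = 214569 - 2310 = 212259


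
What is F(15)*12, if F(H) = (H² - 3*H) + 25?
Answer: 2460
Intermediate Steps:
F(H) = 25 + H² - 3*H
F(15)*12 = (25 + 15² - 3*15)*12 = (25 + 225 - 45)*12 = 205*12 = 2460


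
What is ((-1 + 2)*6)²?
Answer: 36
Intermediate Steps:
((-1 + 2)*6)² = (1*6)² = 6² = 36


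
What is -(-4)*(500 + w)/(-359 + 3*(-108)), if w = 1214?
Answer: -6856/683 ≈ -10.038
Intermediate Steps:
-(-4)*(500 + w)/(-359 + 3*(-108)) = -(-4)*(500 + 1214)/(-359 + 3*(-108)) = -(-4)*1714/(-359 - 324) = -(-4)*1714/(-683) = -(-4)*1714*(-1/683) = -(-4)*(-1714)/683 = -4*1714/683 = -6856/683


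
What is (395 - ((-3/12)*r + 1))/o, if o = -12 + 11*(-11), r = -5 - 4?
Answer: -1567/532 ≈ -2.9455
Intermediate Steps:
r = -9
o = -133 (o = -12 - 121 = -133)
(395 - ((-3/12)*r + 1))/o = (395 - (-3/12*(-9) + 1))/(-133) = (395 - (-3*1/12*(-9) + 1))*(-1/133) = (395 - (-¼*(-9) + 1))*(-1/133) = (395 - (9/4 + 1))*(-1/133) = (395 - 1*13/4)*(-1/133) = (395 - 13/4)*(-1/133) = (1567/4)*(-1/133) = -1567/532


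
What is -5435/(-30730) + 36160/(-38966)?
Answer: -89941659/119742518 ≈ -0.75113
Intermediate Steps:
-5435/(-30730) + 36160/(-38966) = -5435*(-1/30730) + 36160*(-1/38966) = 1087/6146 - 18080/19483 = -89941659/119742518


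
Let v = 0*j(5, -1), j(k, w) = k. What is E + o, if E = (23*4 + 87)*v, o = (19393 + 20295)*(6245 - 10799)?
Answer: -180739152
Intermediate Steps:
v = 0 (v = 0*5 = 0)
o = -180739152 (o = 39688*(-4554) = -180739152)
E = 0 (E = (23*4 + 87)*0 = (92 + 87)*0 = 179*0 = 0)
E + o = 0 - 180739152 = -180739152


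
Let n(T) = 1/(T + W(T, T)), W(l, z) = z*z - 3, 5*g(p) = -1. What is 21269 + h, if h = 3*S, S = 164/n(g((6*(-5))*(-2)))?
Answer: 492857/25 ≈ 19714.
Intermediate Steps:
g(p) = -⅕ (g(p) = (⅕)*(-1) = -⅕)
W(l, z) = -3 + z² (W(l, z) = z² - 3 = -3 + z²)
n(T) = 1/(-3 + T + T²) (n(T) = 1/(T + (-3 + T²)) = 1/(-3 + T + T²))
S = -12956/25 (S = 164/(1/(-3 - ⅕ + (-⅕)²)) = 164/(1/(-3 - ⅕ + 1/25)) = 164/(1/(-79/25)) = 164/(-25/79) = 164*(-79/25) = -12956/25 ≈ -518.24)
h = -38868/25 (h = 3*(-12956/25) = -38868/25 ≈ -1554.7)
21269 + h = 21269 - 38868/25 = 492857/25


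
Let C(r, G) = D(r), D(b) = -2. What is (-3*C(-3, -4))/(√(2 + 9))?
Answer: 6*√11/11 ≈ 1.8091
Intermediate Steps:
C(r, G) = -2
(-3*C(-3, -4))/(√(2 + 9)) = (-3*(-2))/(√(2 + 9)) = 6/(√11) = 6*(√11/11) = 6*√11/11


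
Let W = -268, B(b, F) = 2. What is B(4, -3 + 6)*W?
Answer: -536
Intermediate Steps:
B(4, -3 + 6)*W = 2*(-268) = -536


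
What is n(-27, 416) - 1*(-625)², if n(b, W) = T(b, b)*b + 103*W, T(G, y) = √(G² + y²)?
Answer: -347777 - 729*√2 ≈ -3.4881e+5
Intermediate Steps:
n(b, W) = 103*W + b*√2*√(b²) (n(b, W) = √(b² + b²)*b + 103*W = √(2*b²)*b + 103*W = (√2*√(b²))*b + 103*W = b*√2*√(b²) + 103*W = 103*W + b*√2*√(b²))
n(-27, 416) - 1*(-625)² = (103*416 - 27*√2*√((-27)²)) - 1*(-625)² = (42848 - 27*√2*√729) - 1*390625 = (42848 - 27*√2*27) - 390625 = (42848 - 729*√2) - 390625 = -347777 - 729*√2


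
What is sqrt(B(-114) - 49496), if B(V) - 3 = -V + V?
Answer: I*sqrt(49493) ≈ 222.47*I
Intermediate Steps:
B(V) = 3 (B(V) = 3 + (-V + V) = 3 + 0 = 3)
sqrt(B(-114) - 49496) = sqrt(3 - 49496) = sqrt(-49493) = I*sqrt(49493)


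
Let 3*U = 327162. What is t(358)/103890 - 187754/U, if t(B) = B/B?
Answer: -9752827003/5664810030 ≈ -1.7217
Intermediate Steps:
U = 109054 (U = (⅓)*327162 = 109054)
t(B) = 1
t(358)/103890 - 187754/U = 1/103890 - 187754/109054 = 1*(1/103890) - 187754*1/109054 = 1/103890 - 93877/54527 = -9752827003/5664810030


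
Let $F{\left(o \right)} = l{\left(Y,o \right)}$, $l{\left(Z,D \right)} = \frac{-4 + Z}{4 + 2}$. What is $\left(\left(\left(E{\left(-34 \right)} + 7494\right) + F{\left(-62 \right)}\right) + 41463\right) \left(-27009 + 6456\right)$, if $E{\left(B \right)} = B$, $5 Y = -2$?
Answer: $- \frac{5027496734}{5} \approx -1.0055 \cdot 10^{9}$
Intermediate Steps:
$Y = - \frac{2}{5}$ ($Y = \frac{1}{5} \left(-2\right) = - \frac{2}{5} \approx -0.4$)
$l{\left(Z,D \right)} = - \frac{2}{3} + \frac{Z}{6}$ ($l{\left(Z,D \right)} = \frac{-4 + Z}{6} = \left(-4 + Z\right) \frac{1}{6} = - \frac{2}{3} + \frac{Z}{6}$)
$F{\left(o \right)} = - \frac{11}{15}$ ($F{\left(o \right)} = - \frac{2}{3} + \frac{1}{6} \left(- \frac{2}{5}\right) = - \frac{2}{3} - \frac{1}{15} = - \frac{11}{15}$)
$\left(\left(\left(E{\left(-34 \right)} + 7494\right) + F{\left(-62 \right)}\right) + 41463\right) \left(-27009 + 6456\right) = \left(\left(\left(-34 + 7494\right) - \frac{11}{15}\right) + 41463\right) \left(-27009 + 6456\right) = \left(\left(7460 - \frac{11}{15}\right) + 41463\right) \left(-20553\right) = \left(\frac{111889}{15} + 41463\right) \left(-20553\right) = \frac{733834}{15} \left(-20553\right) = - \frac{5027496734}{5}$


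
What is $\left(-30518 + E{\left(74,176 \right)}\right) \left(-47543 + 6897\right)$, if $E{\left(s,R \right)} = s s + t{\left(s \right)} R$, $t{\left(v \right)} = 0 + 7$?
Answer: $967781260$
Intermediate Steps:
$t{\left(v \right)} = 7$
$E{\left(s,R \right)} = s^{2} + 7 R$ ($E{\left(s,R \right)} = s s + 7 R = s^{2} + 7 R$)
$\left(-30518 + E{\left(74,176 \right)}\right) \left(-47543 + 6897\right) = \left(-30518 + \left(74^{2} + 7 \cdot 176\right)\right) \left(-47543 + 6897\right) = \left(-30518 + \left(5476 + 1232\right)\right) \left(-40646\right) = \left(-30518 + 6708\right) \left(-40646\right) = \left(-23810\right) \left(-40646\right) = 967781260$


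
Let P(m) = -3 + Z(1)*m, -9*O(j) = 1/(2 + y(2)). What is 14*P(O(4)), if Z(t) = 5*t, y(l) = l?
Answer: -791/18 ≈ -43.944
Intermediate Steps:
O(j) = -1/36 (O(j) = -1/(9*(2 + 2)) = -⅑/4 = -⅑*¼ = -1/36)
P(m) = -3 + 5*m (P(m) = -3 + (5*1)*m = -3 + 5*m)
14*P(O(4)) = 14*(-3 + 5*(-1/36)) = 14*(-3 - 5/36) = 14*(-113/36) = -791/18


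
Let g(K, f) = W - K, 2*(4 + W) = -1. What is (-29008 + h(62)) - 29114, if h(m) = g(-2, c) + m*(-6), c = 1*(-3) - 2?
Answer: -116993/2 ≈ -58497.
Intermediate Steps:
W = -9/2 (W = -4 + (1/2)*(-1) = -4 - 1/2 = -9/2 ≈ -4.5000)
c = -5 (c = -3 - 2 = -5)
g(K, f) = -9/2 - K
h(m) = -5/2 - 6*m (h(m) = (-9/2 - 1*(-2)) + m*(-6) = (-9/2 + 2) - 6*m = -5/2 - 6*m)
(-29008 + h(62)) - 29114 = (-29008 + (-5/2 - 6*62)) - 29114 = (-29008 + (-5/2 - 372)) - 29114 = (-29008 - 749/2) - 29114 = -58765/2 - 29114 = -116993/2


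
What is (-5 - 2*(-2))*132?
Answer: -132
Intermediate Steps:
(-5 - 2*(-2))*132 = (-5 + 4)*132 = -1*132 = -132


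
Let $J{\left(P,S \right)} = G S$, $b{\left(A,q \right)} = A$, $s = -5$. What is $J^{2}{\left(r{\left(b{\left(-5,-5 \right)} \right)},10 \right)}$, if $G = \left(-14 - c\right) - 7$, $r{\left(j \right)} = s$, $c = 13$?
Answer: $115600$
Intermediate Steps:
$r{\left(j \right)} = -5$
$G = -34$ ($G = \left(-14 - 13\right) - 7 = -27 - 7 = -34$)
$J{\left(P,S \right)} = - 34 S$
$J^{2}{\left(r{\left(b{\left(-5,-5 \right)} \right)},10 \right)} = \left(\left(-34\right) 10\right)^{2} = \left(-340\right)^{2} = 115600$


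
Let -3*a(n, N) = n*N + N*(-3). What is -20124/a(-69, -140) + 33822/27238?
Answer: 27574143/3813320 ≈ 7.2310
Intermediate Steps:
a(n, N) = N - N*n/3 (a(n, N) = -(n*N + N*(-3))/3 = -(N*n - 3*N)/3 = -(-3*N + N*n)/3 = N - N*n/3)
-20124/a(-69, -140) + 33822/27238 = -20124*(-3/(140*(3 - 1*(-69)))) + 33822/27238 = -20124*(-3/(140*(3 + 69))) + 33822*(1/27238) = -20124/((1/3)*(-140)*72) + 16911/13619 = -20124/(-3360) + 16911/13619 = -20124*(-1/3360) + 16911/13619 = 1677/280 + 16911/13619 = 27574143/3813320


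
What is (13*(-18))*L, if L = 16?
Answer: -3744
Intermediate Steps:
(13*(-18))*L = (13*(-18))*16 = -234*16 = -3744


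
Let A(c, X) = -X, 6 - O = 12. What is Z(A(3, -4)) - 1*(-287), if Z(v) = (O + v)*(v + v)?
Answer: 271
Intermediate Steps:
O = -6 (O = 6 - 1*12 = 6 - 12 = -6)
Z(v) = 2*v*(-6 + v) (Z(v) = (-6 + v)*(v + v) = (-6 + v)*(2*v) = 2*v*(-6 + v))
Z(A(3, -4)) - 1*(-287) = 2*(-1*(-4))*(-6 - 1*(-4)) - 1*(-287) = 2*4*(-6 + 4) + 287 = 2*4*(-2) + 287 = -16 + 287 = 271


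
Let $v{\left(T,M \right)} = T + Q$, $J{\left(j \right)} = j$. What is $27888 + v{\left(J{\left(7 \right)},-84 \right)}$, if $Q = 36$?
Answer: $27931$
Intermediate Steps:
$v{\left(T,M \right)} = 36 + T$ ($v{\left(T,M \right)} = T + 36 = 36 + T$)
$27888 + v{\left(J{\left(7 \right)},-84 \right)} = 27888 + \left(36 + 7\right) = 27888 + 43 = 27931$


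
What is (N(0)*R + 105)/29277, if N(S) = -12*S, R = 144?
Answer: 35/9759 ≈ 0.0035864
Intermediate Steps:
(N(0)*R + 105)/29277 = (-12*0*144 + 105)/29277 = (0*144 + 105)*(1/29277) = (0 + 105)*(1/29277) = 105*(1/29277) = 35/9759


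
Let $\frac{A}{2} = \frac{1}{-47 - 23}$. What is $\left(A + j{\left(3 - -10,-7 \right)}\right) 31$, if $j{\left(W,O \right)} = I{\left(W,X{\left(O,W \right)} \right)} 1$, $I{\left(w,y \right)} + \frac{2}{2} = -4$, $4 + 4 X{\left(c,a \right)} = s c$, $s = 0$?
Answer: $- \frac{5456}{35} \approx -155.89$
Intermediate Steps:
$X{\left(c,a \right)} = -1$ ($X{\left(c,a \right)} = -1 + \frac{0 c}{4} = -1 + \frac{1}{4} \cdot 0 = -1 + 0 = -1$)
$I{\left(w,y \right)} = -5$ ($I{\left(w,y \right)} = -1 - 4 = -5$)
$A = - \frac{1}{35}$ ($A = \frac{2}{-47 - 23} = \frac{2}{-70} = 2 \left(- \frac{1}{70}\right) = - \frac{1}{35} \approx -0.028571$)
$j{\left(W,O \right)} = -5$ ($j{\left(W,O \right)} = \left(-5\right) 1 = -5$)
$\left(A + j{\left(3 - -10,-7 \right)}\right) 31 = \left(- \frac{1}{35} - 5\right) 31 = \left(- \frac{176}{35}\right) 31 = - \frac{5456}{35}$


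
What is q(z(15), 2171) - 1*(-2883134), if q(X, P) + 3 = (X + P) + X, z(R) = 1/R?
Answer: 43279532/15 ≈ 2.8853e+6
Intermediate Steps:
q(X, P) = -3 + P + 2*X (q(X, P) = -3 + ((X + P) + X) = -3 + ((P + X) + X) = -3 + (P + 2*X) = -3 + P + 2*X)
q(z(15), 2171) - 1*(-2883134) = (-3 + 2171 + 2/15) - 1*(-2883134) = (-3 + 2171 + 2*(1/15)) + 2883134 = (-3 + 2171 + 2/15) + 2883134 = 32522/15 + 2883134 = 43279532/15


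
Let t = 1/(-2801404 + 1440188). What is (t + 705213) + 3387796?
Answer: 5571469338943/1361216 ≈ 4.0930e+6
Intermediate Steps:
t = -1/1361216 (t = 1/(-1361216) = -1/1361216 ≈ -7.3464e-7)
(t + 705213) + 3387796 = (-1/1361216 + 705213) + 3387796 = 959947219007/1361216 + 3387796 = 5571469338943/1361216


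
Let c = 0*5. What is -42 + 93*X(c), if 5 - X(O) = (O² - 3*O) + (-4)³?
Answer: 6375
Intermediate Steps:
c = 0
X(O) = 69 - O² + 3*O (X(O) = 5 - ((O² - 3*O) + (-4)³) = 5 - ((O² - 3*O) - 64) = 5 - (-64 + O² - 3*O) = 5 + (64 - O² + 3*O) = 69 - O² + 3*O)
-42 + 93*X(c) = -42 + 93*(69 - 1*0² + 3*0) = -42 + 93*(69 - 1*0 + 0) = -42 + 93*(69 + 0 + 0) = -42 + 93*69 = -42 + 6417 = 6375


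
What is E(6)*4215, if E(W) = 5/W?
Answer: 7025/2 ≈ 3512.5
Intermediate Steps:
E(6)*4215 = (5/6)*4215 = 7025/2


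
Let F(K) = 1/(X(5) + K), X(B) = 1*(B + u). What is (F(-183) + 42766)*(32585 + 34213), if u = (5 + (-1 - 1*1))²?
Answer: 482779405494/169 ≈ 2.8567e+9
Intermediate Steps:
u = 9 (u = (5 + (-1 - 1))² = (5 - 2)² = 3² = 9)
X(B) = 9 + B (X(B) = 1*(B + 9) = 1*(9 + B) = 9 + B)
F(K) = 1/(14 + K) (F(K) = 1/((9 + 5) + K) = 1/(14 + K))
(F(-183) + 42766)*(32585 + 34213) = (1/(14 - 183) + 42766)*(32585 + 34213) = (1/(-169) + 42766)*66798 = (-1/169 + 42766)*66798 = (7227453/169)*66798 = 482779405494/169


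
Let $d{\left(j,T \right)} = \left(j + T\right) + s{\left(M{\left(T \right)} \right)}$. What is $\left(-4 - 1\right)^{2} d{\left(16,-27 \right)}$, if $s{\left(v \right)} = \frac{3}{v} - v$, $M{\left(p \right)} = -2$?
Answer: $- \frac{525}{2} \approx -262.5$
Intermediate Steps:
$s{\left(v \right)} = - v + \frac{3}{v}$
$d{\left(j,T \right)} = \frac{1}{2} + T + j$ ($d{\left(j,T \right)} = \left(j + T\right) + \left(\left(-1\right) \left(-2\right) + \frac{3}{-2}\right) = \left(T + j\right) + \left(2 + 3 \left(- \frac{1}{2}\right)\right) = \left(T + j\right) + \left(2 - \frac{3}{2}\right) = \left(T + j\right) + \frac{1}{2} = \frac{1}{2} + T + j$)
$\left(-4 - 1\right)^{2} d{\left(16,-27 \right)} = \left(-4 - 1\right)^{2} \left(\frac{1}{2} - 27 + 16\right) = \left(-5\right)^{2} \left(- \frac{21}{2}\right) = 25 \left(- \frac{21}{2}\right) = - \frac{525}{2}$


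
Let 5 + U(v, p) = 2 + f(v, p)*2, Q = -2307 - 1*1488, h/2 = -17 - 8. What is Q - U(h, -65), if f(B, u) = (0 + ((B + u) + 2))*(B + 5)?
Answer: -13962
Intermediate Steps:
f(B, u) = (5 + B)*(2 + B + u) (f(B, u) = (0 + (2 + B + u))*(5 + B) = (2 + B + u)*(5 + B) = (5 + B)*(2 + B + u))
h = -50 (h = 2*(-17 - 8) = 2*(-25) = -50)
Q = -3795 (Q = -2307 - 1488 = -3795)
U(v, p) = 17 + 2*v**2 + 10*p + 14*v + 2*p*v (U(v, p) = -5 + (2 + (10 + v**2 + 5*p + 7*v + v*p)*2) = -5 + (2 + (10 + v**2 + 5*p + 7*v + p*v)*2) = -5 + (2 + (20 + 2*v**2 + 10*p + 14*v + 2*p*v)) = -5 + (22 + 2*v**2 + 10*p + 14*v + 2*p*v) = 17 + 2*v**2 + 10*p + 14*v + 2*p*v)
Q - U(h, -65) = -3795 - (17 + 2*(-50)**2 + 10*(-65) + 14*(-50) + 2*(-65)*(-50)) = -3795 - (17 + 2*2500 - 650 - 700 + 6500) = -3795 - (17 + 5000 - 650 - 700 + 6500) = -3795 - 1*10167 = -3795 - 10167 = -13962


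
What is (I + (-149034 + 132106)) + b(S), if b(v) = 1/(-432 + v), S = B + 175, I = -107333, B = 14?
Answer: -30195424/243 ≈ -1.2426e+5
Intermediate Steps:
S = 189 (S = 14 + 175 = 189)
(I + (-149034 + 132106)) + b(S) = (-107333 + (-149034 + 132106)) + 1/(-432 + 189) = (-107333 - 16928) + 1/(-243) = -124261 - 1/243 = -30195424/243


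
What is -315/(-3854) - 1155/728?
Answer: -301575/200408 ≈ -1.5048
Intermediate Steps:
-315/(-3854) - 1155/728 = -315*(-1/3854) - 1155*1/728 = 315/3854 - 165/104 = -301575/200408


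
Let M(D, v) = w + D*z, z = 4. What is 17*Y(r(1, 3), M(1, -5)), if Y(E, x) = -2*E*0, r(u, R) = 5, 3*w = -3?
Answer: 0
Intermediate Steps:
w = -1 (w = (⅓)*(-3) = -1)
M(D, v) = -1 + 4*D (M(D, v) = -1 + D*4 = -1 + 4*D)
Y(E, x) = 0
17*Y(r(1, 3), M(1, -5)) = 17*0 = 0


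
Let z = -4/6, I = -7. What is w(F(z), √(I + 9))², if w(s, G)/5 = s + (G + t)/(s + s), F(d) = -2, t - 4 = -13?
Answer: 75/16 - 25*√2/8 ≈ 0.26808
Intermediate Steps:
t = -9 (t = 4 - 13 = -9)
z = -⅔ (z = -4*⅙ = -⅔ ≈ -0.66667)
w(s, G) = 5*s + 5*(-9 + G)/(2*s) (w(s, G) = 5*(s + (G - 9)/(s + s)) = 5*(s + (-9 + G)/((2*s))) = 5*(s + (-9 + G)*(1/(2*s))) = 5*(s + (-9 + G)/(2*s)) = 5*s + 5*(-9 + G)/(2*s))
w(F(z), √(I + 9))² = ((5/2)*(-9 + √(-7 + 9) + 2*(-2)²)/(-2))² = ((5/2)*(-½)*(-9 + √2 + 2*4))² = ((5/2)*(-½)*(-9 + √2 + 8))² = ((5/2)*(-½)*(-1 + √2))² = (5/4 - 5*√2/4)²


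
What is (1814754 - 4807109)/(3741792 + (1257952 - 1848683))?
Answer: -2992355/3151061 ≈ -0.94963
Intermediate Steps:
(1814754 - 4807109)/(3741792 + (1257952 - 1848683)) = -2992355/(3741792 - 590731) = -2992355/3151061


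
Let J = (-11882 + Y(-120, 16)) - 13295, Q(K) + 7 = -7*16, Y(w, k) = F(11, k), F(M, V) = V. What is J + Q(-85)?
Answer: -25280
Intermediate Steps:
Y(w, k) = k
Q(K) = -119 (Q(K) = -7 - 7*16 = -7 - 112 = -119)
J = -25161 (J = (-11882 + 16) - 13295 = -11866 - 13295 = -25161)
J + Q(-85) = -25161 - 119 = -25280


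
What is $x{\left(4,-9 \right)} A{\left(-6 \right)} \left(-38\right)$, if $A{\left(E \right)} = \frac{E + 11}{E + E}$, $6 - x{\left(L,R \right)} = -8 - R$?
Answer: $\frac{475}{6} \approx 79.167$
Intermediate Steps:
$x{\left(L,R \right)} = 14 + R$ ($x{\left(L,R \right)} = 6 - \left(-8 - R\right) = 6 + \left(8 + R\right) = 14 + R$)
$A{\left(E \right)} = \frac{11 + E}{2 E}$
$x{\left(4,-9 \right)} A{\left(-6 \right)} \left(-38\right) = \left(14 - 9\right) \frac{11 - 6}{2 \left(-6\right)} \left(-38\right) = 5 \cdot \frac{1}{2} \left(- \frac{1}{6}\right) 5 \left(-38\right) = 5 \left(- \frac{5}{12}\right) \left(-38\right) = \left(- \frac{25}{12}\right) \left(-38\right) = \frac{475}{6}$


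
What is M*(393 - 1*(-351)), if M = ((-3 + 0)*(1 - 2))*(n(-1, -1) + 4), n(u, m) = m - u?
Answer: 8928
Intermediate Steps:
M = 12 (M = ((-3 + 0)*(1 - 2))*((-1 - 1*(-1)) + 4) = (-3*(-1))*((-1 + 1) + 4) = 3*(0 + 4) = 3*4 = 12)
M*(393 - 1*(-351)) = 12*(393 - 1*(-351)) = 12*(393 + 351) = 12*744 = 8928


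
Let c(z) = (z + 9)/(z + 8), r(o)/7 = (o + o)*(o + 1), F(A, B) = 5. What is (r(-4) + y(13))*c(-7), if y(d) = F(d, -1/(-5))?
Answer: 346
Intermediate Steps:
y(d) = 5
r(o) = 14*o*(1 + o) (r(o) = 7*((o + o)*(o + 1)) = 7*((2*o)*(1 + o)) = 7*(2*o*(1 + o)) = 14*o*(1 + o))
c(z) = (9 + z)/(8 + z)
(r(-4) + y(13))*c(-7) = (14*(-4)*(1 - 4) + 5)*((9 - 7)/(8 - 7)) = (14*(-4)*(-3) + 5)*(2/1) = (168 + 5)*(1*2) = 173*2 = 346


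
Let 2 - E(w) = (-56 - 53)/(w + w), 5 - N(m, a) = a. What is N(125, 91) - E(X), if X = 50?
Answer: -8909/100 ≈ -89.090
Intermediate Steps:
N(m, a) = 5 - a
E(w) = 2 + 109/(2*w) (E(w) = 2 - (-56 - 53)/(w + w) = 2 - (-109)/(2*w) = 2 + 109/(2*w))
N(125, 91) - E(X) = (5 - 1*91) - (2 + (109/2)/50) = (5 - 91) - (2 + (109/2)*(1/50)) = -86 - (2 + 109/100) = -86 - 1*309/100 = -86 - 309/100 = -8909/100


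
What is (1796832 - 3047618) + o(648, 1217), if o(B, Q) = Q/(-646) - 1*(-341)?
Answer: -807788687/646 ≈ -1.2504e+6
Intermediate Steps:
o(B, Q) = 341 - Q/646 (o(B, Q) = Q*(-1/646) + 341 = -Q/646 + 341 = 341 - Q/646)
(1796832 - 3047618) + o(648, 1217) = (1796832 - 3047618) + (341 - 1/646*1217) = -1250786 + (341 - 1217/646) = -1250786 + 219069/646 = -807788687/646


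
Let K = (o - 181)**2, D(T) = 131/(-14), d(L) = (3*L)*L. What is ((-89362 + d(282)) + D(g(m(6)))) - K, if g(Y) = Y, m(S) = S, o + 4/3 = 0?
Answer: 14610355/126 ≈ 1.1596e+5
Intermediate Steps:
o = -4/3 (o = -4/3 + 0 = -4/3 ≈ -1.3333)
d(L) = 3*L**2
D(T) = -131/14 (D(T) = 131*(-1/14) = -131/14)
K = 299209/9 (K = (-4/3 - 181)**2 = (-547/3)**2 = 299209/9 ≈ 33245.)
((-89362 + d(282)) + D(g(m(6)))) - K = ((-89362 + 3*282**2) - 131/14) - 1*299209/9 = ((-89362 + 3*79524) - 131/14) - 299209/9 = ((-89362 + 238572) - 131/14) - 299209/9 = (149210 - 131/14) - 299209/9 = 2088809/14 - 299209/9 = 14610355/126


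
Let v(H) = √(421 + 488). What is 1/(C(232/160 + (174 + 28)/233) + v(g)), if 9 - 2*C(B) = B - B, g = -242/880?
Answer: -2/395 + 4*√101/1185 ≈ 0.028860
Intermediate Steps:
g = -11/40 (g = -242*1/880 = -11/40 ≈ -0.27500)
v(H) = 3*√101 (v(H) = √909 = 3*√101)
C(B) = 9/2 (C(B) = 9/2 - (B - B)/2 = 9/2 - ½*0 = 9/2 + 0 = 9/2)
1/(C(232/160 + (174 + 28)/233) + v(g)) = 1/(9/2 + 3*√101)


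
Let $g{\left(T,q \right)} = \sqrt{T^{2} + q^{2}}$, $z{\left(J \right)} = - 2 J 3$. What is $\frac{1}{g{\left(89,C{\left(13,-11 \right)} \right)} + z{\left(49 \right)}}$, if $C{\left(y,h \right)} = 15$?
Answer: $- \frac{147}{39145} - \frac{\sqrt{8146}}{78290} \approx -0.0049081$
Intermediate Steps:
$z{\left(J \right)} = - 6 J$
$\frac{1}{g{\left(89,C{\left(13,-11 \right)} \right)} + z{\left(49 \right)}} = \frac{1}{\sqrt{89^{2} + 15^{2}} - 294} = \frac{1}{\sqrt{7921 + 225} - 294} = \frac{1}{\sqrt{8146} - 294} = \frac{1}{-294 + \sqrt{8146}}$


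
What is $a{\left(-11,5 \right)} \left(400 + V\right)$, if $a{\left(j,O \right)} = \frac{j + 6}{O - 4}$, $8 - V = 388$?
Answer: $-100$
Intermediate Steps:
$V = -380$ ($V = 8 - 388 = -380$)
$a{\left(j,O \right)} = \frac{6 + j}{-4 + O}$
$a{\left(-11,5 \right)} \left(400 + V\right) = \frac{6 - 11}{-4 + 5} \left(400 - 380\right) = 1^{-1} \left(-5\right) 20 = 1 \left(-5\right) 20 = \left(-5\right) 20 = -100$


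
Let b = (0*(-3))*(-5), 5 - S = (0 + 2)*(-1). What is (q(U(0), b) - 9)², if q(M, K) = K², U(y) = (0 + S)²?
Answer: 81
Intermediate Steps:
S = 7 (S = 5 - (0 + 2)*(-1) = 5 - 2*(-1) = 5 - 1*(-2) = 5 + 2 = 7)
U(y) = 49 (U(y) = (0 + 7)² = 7² = 49)
b = 0 (b = 0*(-5) = 0)
(q(U(0), b) - 9)² = (0² - 9)² = (0 - 9)² = (-9)² = 81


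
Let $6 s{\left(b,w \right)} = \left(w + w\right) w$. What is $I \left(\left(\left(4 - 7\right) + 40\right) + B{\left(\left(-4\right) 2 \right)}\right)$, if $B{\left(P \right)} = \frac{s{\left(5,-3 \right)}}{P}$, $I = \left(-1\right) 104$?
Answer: $-3809$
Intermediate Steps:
$s{\left(b,w \right)} = \frac{w^{2}}{3}$ ($s{\left(b,w \right)} = \frac{\left(w + w\right) w}{6} = \frac{2 w w}{6} = \frac{2 w^{2}}{6} = \frac{w^{2}}{3}$)
$I = -104$
$B{\left(P \right)} = \frac{3}{P}$ ($B{\left(P \right)} = \frac{\frac{1}{3} \left(-3\right)^{2}}{P} = \frac{\frac{1}{3} \cdot 9}{P} = \frac{3}{P}$)
$I \left(\left(\left(4 - 7\right) + 40\right) + B{\left(\left(-4\right) 2 \right)}\right) = - 104 \left(\left(\left(4 - 7\right) + 40\right) + \frac{3}{\left(-4\right) 2}\right) = - 104 \left(\left(-3 + 40\right) + \frac{3}{-8}\right) = - 104 \left(37 + 3 \left(- \frac{1}{8}\right)\right) = - 104 \left(37 - \frac{3}{8}\right) = \left(-104\right) \frac{293}{8} = -3809$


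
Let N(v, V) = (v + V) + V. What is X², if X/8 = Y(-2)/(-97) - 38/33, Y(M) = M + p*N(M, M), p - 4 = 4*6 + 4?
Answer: 50176/1089 ≈ 46.075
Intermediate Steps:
N(v, V) = v + 2*V (N(v, V) = (V + v) + V = v + 2*V)
p = 32 (p = 4 + (4*6 + 4) = 4 + (24 + 4) = 4 + 28 = 32)
Y(M) = 97*M (Y(M) = M + 32*(M + 2*M) = M + 32*(3*M) = M + 96*M = 97*M)
X = 224/33 (X = 8*((97*(-2))/(-97) - 38/33) = 8*(-194*(-1/97) - 38*1/33) = 8*(2 - 38/33) = 8*(28/33) = 224/33 ≈ 6.7879)
X² = (224/33)² = 50176/1089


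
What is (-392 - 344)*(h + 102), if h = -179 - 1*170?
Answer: 181792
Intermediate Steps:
h = -349 (h = -179 - 170 = -349)
(-392 - 344)*(h + 102) = (-392 - 344)*(-349 + 102) = -736*(-247) = 181792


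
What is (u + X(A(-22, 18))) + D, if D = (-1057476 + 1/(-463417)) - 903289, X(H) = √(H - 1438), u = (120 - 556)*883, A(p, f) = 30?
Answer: -1087061818002/463417 + 8*I*√22 ≈ -2.3458e+6 + 37.523*I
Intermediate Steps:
u = -384988 (u = -436*883 = -384988)
X(H) = √(-1438 + H)
D = -908651834006/463417 (D = (-1057476 - 1/463417) - 903289 = -490052355493/463417 - 903289 = -908651834006/463417 ≈ -1.9608e+6)
(u + X(A(-22, 18))) + D = (-384988 + √(-1438 + 30)) - 908651834006/463417 = (-384988 + √(-1408)) - 908651834006/463417 = (-384988 + 8*I*√22) - 908651834006/463417 = -1087061818002/463417 + 8*I*√22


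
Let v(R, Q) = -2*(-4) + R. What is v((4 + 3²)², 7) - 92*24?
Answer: -2031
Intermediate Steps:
v(R, Q) = 8 + R
v((4 + 3²)², 7) - 92*24 = (8 + (4 + 3²)²) - 92*24 = (8 + (4 + 9)²) - 2208 = (8 + 13²) - 2208 = (8 + 169) - 2208 = 177 - 2208 = -2031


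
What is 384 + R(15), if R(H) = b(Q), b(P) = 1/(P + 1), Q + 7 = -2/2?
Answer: 2687/7 ≈ 383.86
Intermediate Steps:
Q = -8 (Q = -7 - 2/2 = -7 - 2*1/2 = -7 - 1 = -8)
b(P) = 1/(1 + P)
R(H) = -1/7 (R(H) = 1/(1 - 8) = 1/(-7) = -1/7)
384 + R(15) = 384 - 1/7 = 2687/7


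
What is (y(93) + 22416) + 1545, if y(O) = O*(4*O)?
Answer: 58557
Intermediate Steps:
y(O) = 4*O**2
(y(93) + 22416) + 1545 = (4*93**2 + 22416) + 1545 = (4*8649 + 22416) + 1545 = (34596 + 22416) + 1545 = 57012 + 1545 = 58557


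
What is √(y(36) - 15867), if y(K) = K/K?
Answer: I*√15866 ≈ 125.96*I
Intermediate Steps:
y(K) = 1
√(y(36) - 15867) = √(1 - 15867) = √(-15866) = I*√15866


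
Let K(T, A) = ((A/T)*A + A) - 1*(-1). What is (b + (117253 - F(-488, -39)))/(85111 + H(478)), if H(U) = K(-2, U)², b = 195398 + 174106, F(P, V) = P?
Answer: 97449/2588421056 ≈ 3.7648e-5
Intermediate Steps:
K(T, A) = 1 + A + A²/T (K(T, A) = (A²/T + A) + 1 = (A + A²/T) + 1 = 1 + A + A²/T)
b = 369504
H(U) = (1 + U - U²/2)² (H(U) = (1 + U + U²/(-2))² = (1 + U + U²*(-½))² = (1 + U - U²/2)²)
(b + (117253 - F(-488, -39)))/(85111 + H(478)) = (369504 + (117253 - 1*(-488)))/(85111 + (2 - 1*478² + 2*478)²/4) = (369504 + (117253 + 488))/(85111 + (2 - 1*228484 + 956)²/4) = (369504 + 117741)/(85111 + (2 - 228484 + 956)²/4) = 487245/(85111 + (¼)*(-227526)²) = 487245/(85111 + (¼)*51768080676) = 487245/(85111 + 12942020169) = 487245/12942105280 = 487245*(1/12942105280) = 97449/2588421056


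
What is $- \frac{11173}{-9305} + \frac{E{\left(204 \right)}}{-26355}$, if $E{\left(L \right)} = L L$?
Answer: $- \frac{6184831}{16348885} \approx -0.3783$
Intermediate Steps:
$E{\left(L \right)} = L^{2}$
$- \frac{11173}{-9305} + \frac{E{\left(204 \right)}}{-26355} = - \frac{11173}{-9305} + \frac{204^{2}}{-26355} = \left(-11173\right) \left(- \frac{1}{9305}\right) + 41616 \left(- \frac{1}{26355}\right) = \frac{11173}{9305} - \frac{13872}{8785} = - \frac{6184831}{16348885}$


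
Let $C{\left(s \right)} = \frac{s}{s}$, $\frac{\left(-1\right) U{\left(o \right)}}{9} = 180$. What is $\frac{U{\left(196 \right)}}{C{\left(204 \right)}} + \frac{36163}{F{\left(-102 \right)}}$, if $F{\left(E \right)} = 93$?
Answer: $- \frac{114497}{93} \approx -1231.2$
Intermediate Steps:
$U{\left(o \right)} = -1620$ ($U{\left(o \right)} = \left(-9\right) 180 = -1620$)
$C{\left(s \right)} = 1$
$\frac{U{\left(196 \right)}}{C{\left(204 \right)}} + \frac{36163}{F{\left(-102 \right)}} = - \frac{1620}{1} + \frac{36163}{93} = \left(-1620\right) 1 + 36163 \cdot \frac{1}{93} = -1620 + \frac{36163}{93} = - \frac{114497}{93}$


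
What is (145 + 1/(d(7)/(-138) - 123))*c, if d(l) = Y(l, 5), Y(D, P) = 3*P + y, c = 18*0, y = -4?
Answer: 0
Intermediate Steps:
c = 0
Y(D, P) = -4 + 3*P (Y(D, P) = 3*P - 4 = -4 + 3*P)
d(l) = 11 (d(l) = -4 + 3*5 = -4 + 15 = 11)
(145 + 1/(d(7)/(-138) - 123))*c = (145 + 1/(11/(-138) - 123))*0 = (145 + 1/(11*(-1/138) - 123))*0 = (145 + 1/(-11/138 - 123))*0 = (145 + 1/(-16985/138))*0 = (145 - 138/16985)*0 = (2462687/16985)*0 = 0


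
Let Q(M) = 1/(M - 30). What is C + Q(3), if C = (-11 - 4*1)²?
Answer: 6074/27 ≈ 224.96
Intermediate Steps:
Q(M) = 1/(-30 + M)
C = 225 (C = (-11 - 4)² = (-15)² = 225)
C + Q(3) = 225 + 1/(-30 + 3) = 225 + 1/(-27) = 225 - 1/27 = 6074/27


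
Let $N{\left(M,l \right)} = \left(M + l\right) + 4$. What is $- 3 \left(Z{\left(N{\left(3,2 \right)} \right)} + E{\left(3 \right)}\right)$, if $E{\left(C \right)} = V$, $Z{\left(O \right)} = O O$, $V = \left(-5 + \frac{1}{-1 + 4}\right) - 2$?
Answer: $-223$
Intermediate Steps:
$N{\left(M,l \right)} = 4 + M + l$
$V = - \frac{20}{3}$ ($V = \left(-5 + \frac{1}{3}\right) - 2 = - \frac{14}{3} - 2 = - \frac{20}{3} \approx -6.6667$)
$Z{\left(O \right)} = O^{2}$
$E{\left(C \right)} = - \frac{20}{3}$
$- 3 \left(Z{\left(N{\left(3,2 \right)} \right)} + E{\left(3 \right)}\right) = - 3 \left(\left(4 + 3 + 2\right)^{2} - \frac{20}{3}\right) = - 3 \left(9^{2} - \frac{20}{3}\right) = - 3 \left(81 - \frac{20}{3}\right) = \left(-3\right) \frac{223}{3} = -223$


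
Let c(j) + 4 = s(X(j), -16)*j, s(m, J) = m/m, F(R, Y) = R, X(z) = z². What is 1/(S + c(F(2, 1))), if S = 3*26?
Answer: 1/76 ≈ 0.013158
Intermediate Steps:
s(m, J) = 1
c(j) = -4 + j (c(j) = -4 + 1*j = -4 + j)
S = 78
1/(S + c(F(2, 1))) = 1/(78 + (-4 + 2)) = 1/(78 - 2) = 1/76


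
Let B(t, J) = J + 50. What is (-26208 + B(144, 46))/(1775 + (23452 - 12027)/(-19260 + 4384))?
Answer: -129480704/8797825 ≈ -14.717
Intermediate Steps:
B(t, J) = 50 + J
(-26208 + B(144, 46))/(1775 + (23452 - 12027)/(-19260 + 4384)) = (-26208 + (50 + 46))/(1775 + (23452 - 12027)/(-19260 + 4384)) = (-26208 + 96)/(1775 + 11425/(-14876)) = -26112/(1775 + 11425*(-1/14876)) = -26112/(1775 - 11425/14876) = -26112/26393475/14876 = -26112*14876/26393475 = -129480704/8797825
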